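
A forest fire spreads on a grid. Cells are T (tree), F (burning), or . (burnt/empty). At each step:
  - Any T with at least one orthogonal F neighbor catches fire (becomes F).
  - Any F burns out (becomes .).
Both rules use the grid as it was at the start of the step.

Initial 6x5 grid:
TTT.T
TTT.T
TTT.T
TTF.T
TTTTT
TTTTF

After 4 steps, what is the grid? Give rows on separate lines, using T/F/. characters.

Step 1: 5 trees catch fire, 2 burn out
  TTT.T
  TTT.T
  TTF.T
  TF..T
  TTFTF
  TTTF.
Step 2: 7 trees catch fire, 5 burn out
  TTT.T
  TTF.T
  TF..T
  F...F
  TF.F.
  TTF..
Step 3: 6 trees catch fire, 7 burn out
  TTF.T
  TF..T
  F...F
  .....
  F....
  TF...
Step 4: 4 trees catch fire, 6 burn out
  TF..T
  F...F
  .....
  .....
  .....
  F....

TF..T
F...F
.....
.....
.....
F....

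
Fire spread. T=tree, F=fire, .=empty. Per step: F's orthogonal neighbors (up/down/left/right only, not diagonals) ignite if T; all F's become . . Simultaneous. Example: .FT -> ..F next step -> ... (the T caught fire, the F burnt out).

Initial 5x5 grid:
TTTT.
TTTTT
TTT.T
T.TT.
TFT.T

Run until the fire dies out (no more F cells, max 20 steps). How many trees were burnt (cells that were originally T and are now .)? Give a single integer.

Step 1: +2 fires, +1 burnt (F count now 2)
Step 2: +2 fires, +2 burnt (F count now 2)
Step 3: +3 fires, +2 burnt (F count now 3)
Step 4: +3 fires, +3 burnt (F count now 3)
Step 5: +4 fires, +3 burnt (F count now 4)
Step 6: +3 fires, +4 burnt (F count now 3)
Step 7: +1 fires, +3 burnt (F count now 1)
Step 8: +0 fires, +1 burnt (F count now 0)
Fire out after step 8
Initially T: 19, now '.': 24
Total burnt (originally-T cells now '.'): 18

Answer: 18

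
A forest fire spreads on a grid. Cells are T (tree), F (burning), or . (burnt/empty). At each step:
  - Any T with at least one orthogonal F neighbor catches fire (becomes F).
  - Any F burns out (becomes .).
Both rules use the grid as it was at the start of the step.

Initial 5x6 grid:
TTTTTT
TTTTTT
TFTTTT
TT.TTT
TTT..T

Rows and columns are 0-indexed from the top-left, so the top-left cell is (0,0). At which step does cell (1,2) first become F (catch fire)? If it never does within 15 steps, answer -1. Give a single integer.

Step 1: cell (1,2)='T' (+4 fires, +1 burnt)
Step 2: cell (1,2)='F' (+6 fires, +4 burnt)
  -> target ignites at step 2
Step 3: cell (1,2)='.' (+7 fires, +6 burnt)
Step 4: cell (1,2)='.' (+4 fires, +7 burnt)
Step 5: cell (1,2)='.' (+3 fires, +4 burnt)
Step 6: cell (1,2)='.' (+2 fires, +3 burnt)
Step 7: cell (1,2)='.' (+0 fires, +2 burnt)
  fire out at step 7

2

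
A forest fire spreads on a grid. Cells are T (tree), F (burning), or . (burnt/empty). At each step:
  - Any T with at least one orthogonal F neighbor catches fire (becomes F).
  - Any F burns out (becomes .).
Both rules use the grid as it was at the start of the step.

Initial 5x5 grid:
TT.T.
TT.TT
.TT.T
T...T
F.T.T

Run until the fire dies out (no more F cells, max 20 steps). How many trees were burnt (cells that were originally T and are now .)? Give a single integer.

Step 1: +1 fires, +1 burnt (F count now 1)
Step 2: +0 fires, +1 burnt (F count now 0)
Fire out after step 2
Initially T: 14, now '.': 12
Total burnt (originally-T cells now '.'): 1

Answer: 1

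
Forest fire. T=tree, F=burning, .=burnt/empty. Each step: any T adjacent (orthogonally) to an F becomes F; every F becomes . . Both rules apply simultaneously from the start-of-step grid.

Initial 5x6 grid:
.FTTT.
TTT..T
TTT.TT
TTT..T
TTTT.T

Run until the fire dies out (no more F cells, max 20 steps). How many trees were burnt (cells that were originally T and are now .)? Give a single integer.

Answer: 16

Derivation:
Step 1: +2 fires, +1 burnt (F count now 2)
Step 2: +4 fires, +2 burnt (F count now 4)
Step 3: +4 fires, +4 burnt (F count now 4)
Step 4: +3 fires, +4 burnt (F count now 3)
Step 5: +2 fires, +3 burnt (F count now 2)
Step 6: +1 fires, +2 burnt (F count now 1)
Step 7: +0 fires, +1 burnt (F count now 0)
Fire out after step 7
Initially T: 21, now '.': 25
Total burnt (originally-T cells now '.'): 16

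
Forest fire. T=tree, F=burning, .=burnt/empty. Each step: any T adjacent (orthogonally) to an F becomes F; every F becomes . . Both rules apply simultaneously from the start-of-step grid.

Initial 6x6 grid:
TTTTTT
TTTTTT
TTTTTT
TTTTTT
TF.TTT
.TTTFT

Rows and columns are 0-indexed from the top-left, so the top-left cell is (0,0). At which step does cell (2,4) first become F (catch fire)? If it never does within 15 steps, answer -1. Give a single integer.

Step 1: cell (2,4)='T' (+6 fires, +2 burnt)
Step 2: cell (2,4)='T' (+7 fires, +6 burnt)
Step 3: cell (2,4)='F' (+6 fires, +7 burnt)
  -> target ignites at step 3
Step 4: cell (2,4)='.' (+6 fires, +6 burnt)
Step 5: cell (2,4)='.' (+5 fires, +6 burnt)
Step 6: cell (2,4)='.' (+2 fires, +5 burnt)
Step 7: cell (2,4)='.' (+0 fires, +2 burnt)
  fire out at step 7

3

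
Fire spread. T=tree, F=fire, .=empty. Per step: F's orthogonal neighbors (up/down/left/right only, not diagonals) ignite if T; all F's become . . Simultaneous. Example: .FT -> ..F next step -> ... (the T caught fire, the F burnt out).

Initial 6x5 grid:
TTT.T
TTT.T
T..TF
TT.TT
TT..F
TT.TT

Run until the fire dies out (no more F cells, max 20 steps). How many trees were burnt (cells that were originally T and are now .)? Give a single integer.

Step 1: +4 fires, +2 burnt (F count now 4)
Step 2: +3 fires, +4 burnt (F count now 3)
Step 3: +0 fires, +3 burnt (F count now 0)
Fire out after step 3
Initially T: 20, now '.': 17
Total burnt (originally-T cells now '.'): 7

Answer: 7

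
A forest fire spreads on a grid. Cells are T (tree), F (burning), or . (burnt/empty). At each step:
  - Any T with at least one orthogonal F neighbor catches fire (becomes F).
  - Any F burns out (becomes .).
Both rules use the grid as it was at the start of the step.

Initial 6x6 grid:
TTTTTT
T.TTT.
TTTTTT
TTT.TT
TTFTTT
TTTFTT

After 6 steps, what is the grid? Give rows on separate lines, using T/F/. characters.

Step 1: 5 trees catch fire, 2 burn out
  TTTTTT
  T.TTT.
  TTTTTT
  TTF.TT
  TF.FTT
  TTF.FT
Step 2: 6 trees catch fire, 5 burn out
  TTTTTT
  T.TTT.
  TTFTTT
  TF..TT
  F...FT
  TF...F
Step 3: 7 trees catch fire, 6 burn out
  TTTTTT
  T.FTT.
  TF.FTT
  F...FT
  .....F
  F.....
Step 4: 5 trees catch fire, 7 burn out
  TTFTTT
  T..FT.
  F...FT
  .....F
  ......
  ......
Step 5: 5 trees catch fire, 5 burn out
  TF.FTT
  F...F.
  .....F
  ......
  ......
  ......
Step 6: 2 trees catch fire, 5 burn out
  F...FT
  ......
  ......
  ......
  ......
  ......

F...FT
......
......
......
......
......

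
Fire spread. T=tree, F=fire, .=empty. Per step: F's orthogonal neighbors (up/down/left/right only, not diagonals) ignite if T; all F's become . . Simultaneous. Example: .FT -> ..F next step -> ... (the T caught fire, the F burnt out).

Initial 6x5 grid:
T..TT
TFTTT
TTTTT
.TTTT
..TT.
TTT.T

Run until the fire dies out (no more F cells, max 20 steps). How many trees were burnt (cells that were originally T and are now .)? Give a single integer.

Step 1: +3 fires, +1 burnt (F count now 3)
Step 2: +5 fires, +3 burnt (F count now 5)
Step 3: +4 fires, +5 burnt (F count now 4)
Step 4: +4 fires, +4 burnt (F count now 4)
Step 5: +3 fires, +4 burnt (F count now 3)
Step 6: +1 fires, +3 burnt (F count now 1)
Step 7: +1 fires, +1 burnt (F count now 1)
Step 8: +0 fires, +1 burnt (F count now 0)
Fire out after step 8
Initially T: 22, now '.': 29
Total burnt (originally-T cells now '.'): 21

Answer: 21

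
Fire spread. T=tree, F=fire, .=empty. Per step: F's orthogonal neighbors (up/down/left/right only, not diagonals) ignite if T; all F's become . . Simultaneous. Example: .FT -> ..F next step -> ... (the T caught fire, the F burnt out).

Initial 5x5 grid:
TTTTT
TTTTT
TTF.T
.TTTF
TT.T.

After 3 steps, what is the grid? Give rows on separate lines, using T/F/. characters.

Step 1: 5 trees catch fire, 2 burn out
  TTTTT
  TTFTT
  TF..F
  .TFF.
  TT.T.
Step 2: 7 trees catch fire, 5 burn out
  TTFTT
  TF.FF
  F....
  .F...
  TT.F.
Step 3: 5 trees catch fire, 7 burn out
  TF.FF
  F....
  .....
  .....
  TF...

TF.FF
F....
.....
.....
TF...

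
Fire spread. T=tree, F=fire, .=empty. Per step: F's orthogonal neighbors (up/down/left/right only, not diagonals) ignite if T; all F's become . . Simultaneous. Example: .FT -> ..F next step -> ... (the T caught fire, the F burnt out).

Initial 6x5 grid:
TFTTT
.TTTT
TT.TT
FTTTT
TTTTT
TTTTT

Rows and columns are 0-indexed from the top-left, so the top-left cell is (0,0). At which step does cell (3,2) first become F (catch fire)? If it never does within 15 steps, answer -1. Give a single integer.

Step 1: cell (3,2)='T' (+6 fires, +2 burnt)
Step 2: cell (3,2)='F' (+6 fires, +6 burnt)
  -> target ignites at step 2
Step 3: cell (3,2)='.' (+5 fires, +6 burnt)
Step 4: cell (3,2)='.' (+5 fires, +5 burnt)
Step 5: cell (3,2)='.' (+3 fires, +5 burnt)
Step 6: cell (3,2)='.' (+1 fires, +3 burnt)
Step 7: cell (3,2)='.' (+0 fires, +1 burnt)
  fire out at step 7

2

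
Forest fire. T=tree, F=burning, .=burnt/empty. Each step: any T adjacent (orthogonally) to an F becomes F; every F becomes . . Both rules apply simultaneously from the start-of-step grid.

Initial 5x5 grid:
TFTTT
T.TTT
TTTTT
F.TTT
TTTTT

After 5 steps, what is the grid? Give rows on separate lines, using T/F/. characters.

Step 1: 4 trees catch fire, 2 burn out
  F.FTT
  T.TTT
  FTTTT
  ..TTT
  FTTTT
Step 2: 5 trees catch fire, 4 burn out
  ...FT
  F.FTT
  .FTTT
  ..TTT
  .FTTT
Step 3: 4 trees catch fire, 5 burn out
  ....F
  ...FT
  ..FTT
  ..TTT
  ..FTT
Step 4: 4 trees catch fire, 4 burn out
  .....
  ....F
  ...FT
  ..FTT
  ...FT
Step 5: 3 trees catch fire, 4 burn out
  .....
  .....
  ....F
  ...FT
  ....F

.....
.....
....F
...FT
....F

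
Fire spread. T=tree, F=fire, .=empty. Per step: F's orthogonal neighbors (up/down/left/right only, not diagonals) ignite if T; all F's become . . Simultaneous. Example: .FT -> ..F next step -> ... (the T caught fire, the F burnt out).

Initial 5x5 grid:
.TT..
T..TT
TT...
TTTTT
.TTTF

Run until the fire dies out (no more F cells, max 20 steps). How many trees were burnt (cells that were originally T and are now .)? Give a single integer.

Step 1: +2 fires, +1 burnt (F count now 2)
Step 2: +2 fires, +2 burnt (F count now 2)
Step 3: +2 fires, +2 burnt (F count now 2)
Step 4: +1 fires, +2 burnt (F count now 1)
Step 5: +2 fires, +1 burnt (F count now 2)
Step 6: +1 fires, +2 burnt (F count now 1)
Step 7: +1 fires, +1 burnt (F count now 1)
Step 8: +0 fires, +1 burnt (F count now 0)
Fire out after step 8
Initially T: 15, now '.': 21
Total burnt (originally-T cells now '.'): 11

Answer: 11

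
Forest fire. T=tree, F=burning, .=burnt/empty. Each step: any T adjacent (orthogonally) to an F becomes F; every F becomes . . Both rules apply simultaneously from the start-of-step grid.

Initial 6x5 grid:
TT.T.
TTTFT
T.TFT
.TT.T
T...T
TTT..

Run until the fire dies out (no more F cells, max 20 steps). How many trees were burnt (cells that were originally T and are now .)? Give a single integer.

Step 1: +5 fires, +2 burnt (F count now 5)
Step 2: +3 fires, +5 burnt (F count now 3)
Step 3: +4 fires, +3 burnt (F count now 4)
Step 4: +2 fires, +4 burnt (F count now 2)
Step 5: +0 fires, +2 burnt (F count now 0)
Fire out after step 5
Initially T: 18, now '.': 26
Total burnt (originally-T cells now '.'): 14

Answer: 14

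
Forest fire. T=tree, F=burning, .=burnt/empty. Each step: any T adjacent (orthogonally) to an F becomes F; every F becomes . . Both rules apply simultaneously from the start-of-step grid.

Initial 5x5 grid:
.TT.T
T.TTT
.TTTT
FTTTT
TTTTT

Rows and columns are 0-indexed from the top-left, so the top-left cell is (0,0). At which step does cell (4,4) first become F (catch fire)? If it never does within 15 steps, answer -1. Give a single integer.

Step 1: cell (4,4)='T' (+2 fires, +1 burnt)
Step 2: cell (4,4)='T' (+3 fires, +2 burnt)
Step 3: cell (4,4)='T' (+3 fires, +3 burnt)
Step 4: cell (4,4)='T' (+4 fires, +3 burnt)
Step 5: cell (4,4)='F' (+4 fires, +4 burnt)
  -> target ignites at step 5
Step 6: cell (4,4)='.' (+2 fires, +4 burnt)
Step 7: cell (4,4)='.' (+1 fires, +2 burnt)
Step 8: cell (4,4)='.' (+0 fires, +1 burnt)
  fire out at step 8

5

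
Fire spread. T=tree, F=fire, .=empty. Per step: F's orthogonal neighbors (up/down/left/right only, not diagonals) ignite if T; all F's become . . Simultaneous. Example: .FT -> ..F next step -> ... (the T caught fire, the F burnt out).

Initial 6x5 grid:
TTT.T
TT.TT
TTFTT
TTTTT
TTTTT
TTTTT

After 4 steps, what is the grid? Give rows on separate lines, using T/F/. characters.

Step 1: 3 trees catch fire, 1 burn out
  TTT.T
  TT.TT
  TF.FT
  TTFTT
  TTTTT
  TTTTT
Step 2: 7 trees catch fire, 3 burn out
  TTT.T
  TF.FT
  F...F
  TF.FT
  TTFTT
  TTTTT
Step 3: 8 trees catch fire, 7 burn out
  TFT.T
  F...F
  .....
  F...F
  TF.FT
  TTFTT
Step 4: 7 trees catch fire, 8 burn out
  F.F.F
  .....
  .....
  .....
  F...F
  TF.FT

F.F.F
.....
.....
.....
F...F
TF.FT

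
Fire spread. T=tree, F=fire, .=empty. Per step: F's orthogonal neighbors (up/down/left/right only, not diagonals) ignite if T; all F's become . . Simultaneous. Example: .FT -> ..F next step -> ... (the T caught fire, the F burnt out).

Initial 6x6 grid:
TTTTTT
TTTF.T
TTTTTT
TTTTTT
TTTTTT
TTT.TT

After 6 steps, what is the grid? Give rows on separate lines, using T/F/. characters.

Step 1: 3 trees catch fire, 1 burn out
  TTTFTT
  TTF..T
  TTTFTT
  TTTTTT
  TTTTTT
  TTT.TT
Step 2: 6 trees catch fire, 3 burn out
  TTF.FT
  TF...T
  TTF.FT
  TTTFTT
  TTTTTT
  TTT.TT
Step 3: 8 trees catch fire, 6 burn out
  TF...F
  F....T
  TF...F
  TTF.FT
  TTTFTT
  TTT.TT
Step 4: 7 trees catch fire, 8 burn out
  F.....
  .....F
  F.....
  TF...F
  TTF.FT
  TTT.TT
Step 5: 5 trees catch fire, 7 burn out
  ......
  ......
  ......
  F.....
  TF...F
  TTF.FT
Step 6: 3 trees catch fire, 5 burn out
  ......
  ......
  ......
  ......
  F.....
  TF...F

......
......
......
......
F.....
TF...F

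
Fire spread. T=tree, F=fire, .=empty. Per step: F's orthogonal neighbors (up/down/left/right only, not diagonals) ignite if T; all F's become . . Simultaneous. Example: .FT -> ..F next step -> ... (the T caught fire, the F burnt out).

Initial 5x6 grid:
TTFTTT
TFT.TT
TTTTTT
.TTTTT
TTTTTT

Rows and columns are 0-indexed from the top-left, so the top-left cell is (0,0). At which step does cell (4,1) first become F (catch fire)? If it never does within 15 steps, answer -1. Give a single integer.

Step 1: cell (4,1)='T' (+5 fires, +2 burnt)
Step 2: cell (4,1)='T' (+5 fires, +5 burnt)
Step 3: cell (4,1)='F' (+5 fires, +5 burnt)
  -> target ignites at step 3
Step 4: cell (4,1)='.' (+5 fires, +5 burnt)
Step 5: cell (4,1)='.' (+3 fires, +5 burnt)
Step 6: cell (4,1)='.' (+2 fires, +3 burnt)
Step 7: cell (4,1)='.' (+1 fires, +2 burnt)
Step 8: cell (4,1)='.' (+0 fires, +1 burnt)
  fire out at step 8

3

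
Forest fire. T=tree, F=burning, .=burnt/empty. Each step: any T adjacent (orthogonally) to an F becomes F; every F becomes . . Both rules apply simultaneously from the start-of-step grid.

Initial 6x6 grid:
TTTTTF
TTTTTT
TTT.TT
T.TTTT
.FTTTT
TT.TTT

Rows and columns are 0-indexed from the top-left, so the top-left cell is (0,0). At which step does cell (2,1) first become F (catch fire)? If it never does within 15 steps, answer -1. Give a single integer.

Step 1: cell (2,1)='T' (+4 fires, +2 burnt)
Step 2: cell (2,1)='T' (+6 fires, +4 burnt)
Step 3: cell (2,1)='T' (+8 fires, +6 burnt)
Step 4: cell (2,1)='F' (+6 fires, +8 burnt)
  -> target ignites at step 4
Step 5: cell (2,1)='.' (+4 fires, +6 burnt)
Step 6: cell (2,1)='.' (+2 fires, +4 burnt)
Step 7: cell (2,1)='.' (+0 fires, +2 burnt)
  fire out at step 7

4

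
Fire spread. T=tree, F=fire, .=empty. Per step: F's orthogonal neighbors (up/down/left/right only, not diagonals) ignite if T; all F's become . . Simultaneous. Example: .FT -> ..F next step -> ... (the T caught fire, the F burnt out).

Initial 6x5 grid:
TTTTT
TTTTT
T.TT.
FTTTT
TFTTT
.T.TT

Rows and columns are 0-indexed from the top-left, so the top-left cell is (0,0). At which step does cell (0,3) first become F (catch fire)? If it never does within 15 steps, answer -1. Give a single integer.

Step 1: cell (0,3)='T' (+5 fires, +2 burnt)
Step 2: cell (0,3)='T' (+3 fires, +5 burnt)
Step 3: cell (0,3)='T' (+6 fires, +3 burnt)
Step 4: cell (0,3)='T' (+5 fires, +6 burnt)
Step 5: cell (0,3)='T' (+2 fires, +5 burnt)
Step 6: cell (0,3)='F' (+2 fires, +2 burnt)
  -> target ignites at step 6
Step 7: cell (0,3)='.' (+1 fires, +2 burnt)
Step 8: cell (0,3)='.' (+0 fires, +1 burnt)
  fire out at step 8

6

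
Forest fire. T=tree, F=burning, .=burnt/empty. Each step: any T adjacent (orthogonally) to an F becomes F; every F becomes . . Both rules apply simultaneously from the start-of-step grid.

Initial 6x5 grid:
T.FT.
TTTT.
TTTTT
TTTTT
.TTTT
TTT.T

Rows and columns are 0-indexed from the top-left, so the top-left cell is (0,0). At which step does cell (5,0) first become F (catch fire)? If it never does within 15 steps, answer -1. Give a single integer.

Step 1: cell (5,0)='T' (+2 fires, +1 burnt)
Step 2: cell (5,0)='T' (+3 fires, +2 burnt)
Step 3: cell (5,0)='T' (+4 fires, +3 burnt)
Step 4: cell (5,0)='T' (+6 fires, +4 burnt)
Step 5: cell (5,0)='T' (+5 fires, +6 burnt)
Step 6: cell (5,0)='T' (+2 fires, +5 burnt)
Step 7: cell (5,0)='F' (+2 fires, +2 burnt)
  -> target ignites at step 7
Step 8: cell (5,0)='.' (+0 fires, +2 burnt)
  fire out at step 8

7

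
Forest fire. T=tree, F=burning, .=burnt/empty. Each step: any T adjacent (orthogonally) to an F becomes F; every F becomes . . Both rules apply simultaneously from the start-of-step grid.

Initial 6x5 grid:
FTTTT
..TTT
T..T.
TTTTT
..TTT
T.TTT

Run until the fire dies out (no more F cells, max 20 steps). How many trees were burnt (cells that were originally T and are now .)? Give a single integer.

Answer: 20

Derivation:
Step 1: +1 fires, +1 burnt (F count now 1)
Step 2: +1 fires, +1 burnt (F count now 1)
Step 3: +2 fires, +1 burnt (F count now 2)
Step 4: +2 fires, +2 burnt (F count now 2)
Step 5: +2 fires, +2 burnt (F count now 2)
Step 6: +1 fires, +2 burnt (F count now 1)
Step 7: +3 fires, +1 burnt (F count now 3)
Step 8: +4 fires, +3 burnt (F count now 4)
Step 9: +3 fires, +4 burnt (F count now 3)
Step 10: +1 fires, +3 burnt (F count now 1)
Step 11: +0 fires, +1 burnt (F count now 0)
Fire out after step 11
Initially T: 21, now '.': 29
Total burnt (originally-T cells now '.'): 20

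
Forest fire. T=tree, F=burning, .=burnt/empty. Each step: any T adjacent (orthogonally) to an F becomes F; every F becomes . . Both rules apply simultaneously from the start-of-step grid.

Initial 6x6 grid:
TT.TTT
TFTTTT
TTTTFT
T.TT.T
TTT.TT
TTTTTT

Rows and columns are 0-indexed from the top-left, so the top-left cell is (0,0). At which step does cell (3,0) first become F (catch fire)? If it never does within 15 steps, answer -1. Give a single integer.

Step 1: cell (3,0)='T' (+7 fires, +2 burnt)
Step 2: cell (3,0)='T' (+8 fires, +7 burnt)
Step 3: cell (3,0)='F' (+5 fires, +8 burnt)
  -> target ignites at step 3
Step 4: cell (3,0)='.' (+4 fires, +5 burnt)
Step 5: cell (3,0)='.' (+4 fires, +4 burnt)
Step 6: cell (3,0)='.' (+2 fires, +4 burnt)
Step 7: cell (3,0)='.' (+0 fires, +2 burnt)
  fire out at step 7

3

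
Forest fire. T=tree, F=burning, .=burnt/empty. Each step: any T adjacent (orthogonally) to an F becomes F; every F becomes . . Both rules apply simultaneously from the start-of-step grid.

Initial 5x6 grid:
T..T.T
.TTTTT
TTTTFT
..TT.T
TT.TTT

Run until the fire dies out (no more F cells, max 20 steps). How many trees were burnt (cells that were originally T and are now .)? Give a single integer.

Answer: 18

Derivation:
Step 1: +3 fires, +1 burnt (F count now 3)
Step 2: +5 fires, +3 burnt (F count now 5)
Step 3: +7 fires, +5 burnt (F count now 7)
Step 4: +3 fires, +7 burnt (F count now 3)
Step 5: +0 fires, +3 burnt (F count now 0)
Fire out after step 5
Initially T: 21, now '.': 27
Total burnt (originally-T cells now '.'): 18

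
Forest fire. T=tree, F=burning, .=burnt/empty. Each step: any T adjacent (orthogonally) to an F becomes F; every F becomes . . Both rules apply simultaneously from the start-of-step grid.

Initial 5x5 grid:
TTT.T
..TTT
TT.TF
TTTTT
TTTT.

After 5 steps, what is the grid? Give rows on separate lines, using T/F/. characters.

Step 1: 3 trees catch fire, 1 burn out
  TTT.T
  ..TTF
  TT.F.
  TTTTF
  TTTT.
Step 2: 3 trees catch fire, 3 burn out
  TTT.F
  ..TF.
  TT...
  TTTF.
  TTTT.
Step 3: 3 trees catch fire, 3 burn out
  TTT..
  ..F..
  TT...
  TTF..
  TTTF.
Step 4: 3 trees catch fire, 3 burn out
  TTF..
  .....
  TT...
  TF...
  TTF..
Step 5: 4 trees catch fire, 3 burn out
  TF...
  .....
  TF...
  F....
  TF...

TF...
.....
TF...
F....
TF...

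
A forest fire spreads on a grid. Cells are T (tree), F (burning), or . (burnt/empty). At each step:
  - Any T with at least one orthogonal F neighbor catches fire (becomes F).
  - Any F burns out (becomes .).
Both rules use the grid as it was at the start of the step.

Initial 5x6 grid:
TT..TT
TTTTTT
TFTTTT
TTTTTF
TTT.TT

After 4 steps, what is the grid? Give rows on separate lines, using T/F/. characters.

Step 1: 7 trees catch fire, 2 burn out
  TT..TT
  TFTTTT
  F.FTTF
  TFTTF.
  TTT.TF
Step 2: 11 trees catch fire, 7 burn out
  TF..TT
  F.FTTF
  ...FF.
  F.FF..
  TFT.F.
Step 3: 6 trees catch fire, 11 burn out
  F...TF
  ...FF.
  ......
  ......
  F.F...
Step 4: 1 trees catch fire, 6 burn out
  ....F.
  ......
  ......
  ......
  ......

....F.
......
......
......
......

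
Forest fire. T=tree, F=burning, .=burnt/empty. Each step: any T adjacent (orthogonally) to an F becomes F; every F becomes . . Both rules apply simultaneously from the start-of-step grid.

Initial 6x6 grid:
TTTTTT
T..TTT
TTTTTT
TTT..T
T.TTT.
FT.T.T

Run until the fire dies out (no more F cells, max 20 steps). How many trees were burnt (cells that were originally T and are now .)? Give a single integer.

Step 1: +2 fires, +1 burnt (F count now 2)
Step 2: +1 fires, +2 burnt (F count now 1)
Step 3: +2 fires, +1 burnt (F count now 2)
Step 4: +3 fires, +2 burnt (F count now 3)
Step 5: +3 fires, +3 burnt (F count now 3)
Step 6: +3 fires, +3 burnt (F count now 3)
Step 7: +5 fires, +3 burnt (F count now 5)
Step 8: +3 fires, +5 burnt (F count now 3)
Step 9: +3 fires, +3 burnt (F count now 3)
Step 10: +1 fires, +3 burnt (F count now 1)
Step 11: +0 fires, +1 burnt (F count now 0)
Fire out after step 11
Initially T: 27, now '.': 35
Total burnt (originally-T cells now '.'): 26

Answer: 26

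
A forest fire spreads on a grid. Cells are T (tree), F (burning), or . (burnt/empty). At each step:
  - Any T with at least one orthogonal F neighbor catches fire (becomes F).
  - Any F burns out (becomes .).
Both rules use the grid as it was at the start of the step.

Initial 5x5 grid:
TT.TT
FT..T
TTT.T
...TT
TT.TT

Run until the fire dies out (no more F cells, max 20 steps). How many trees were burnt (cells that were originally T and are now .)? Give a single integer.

Answer: 6

Derivation:
Step 1: +3 fires, +1 burnt (F count now 3)
Step 2: +2 fires, +3 burnt (F count now 2)
Step 3: +1 fires, +2 burnt (F count now 1)
Step 4: +0 fires, +1 burnt (F count now 0)
Fire out after step 4
Initially T: 16, now '.': 15
Total burnt (originally-T cells now '.'): 6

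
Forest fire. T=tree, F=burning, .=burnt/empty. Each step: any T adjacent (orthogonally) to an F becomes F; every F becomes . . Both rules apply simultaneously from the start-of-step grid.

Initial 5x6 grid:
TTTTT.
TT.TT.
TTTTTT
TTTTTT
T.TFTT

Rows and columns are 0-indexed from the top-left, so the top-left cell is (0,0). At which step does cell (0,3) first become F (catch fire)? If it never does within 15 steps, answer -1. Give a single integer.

Step 1: cell (0,3)='T' (+3 fires, +1 burnt)
Step 2: cell (0,3)='T' (+4 fires, +3 burnt)
Step 3: cell (0,3)='T' (+5 fires, +4 burnt)
Step 4: cell (0,3)='F' (+5 fires, +5 burnt)
  -> target ignites at step 4
Step 5: cell (0,3)='.' (+5 fires, +5 burnt)
Step 6: cell (0,3)='.' (+2 fires, +5 burnt)
Step 7: cell (0,3)='.' (+1 fires, +2 burnt)
Step 8: cell (0,3)='.' (+0 fires, +1 burnt)
  fire out at step 8

4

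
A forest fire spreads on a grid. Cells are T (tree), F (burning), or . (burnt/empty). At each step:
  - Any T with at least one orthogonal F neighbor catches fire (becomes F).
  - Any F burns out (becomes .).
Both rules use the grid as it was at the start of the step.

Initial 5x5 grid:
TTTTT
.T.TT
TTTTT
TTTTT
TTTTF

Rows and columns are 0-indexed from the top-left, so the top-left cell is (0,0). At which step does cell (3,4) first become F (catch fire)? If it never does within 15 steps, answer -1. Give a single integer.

Step 1: cell (3,4)='F' (+2 fires, +1 burnt)
  -> target ignites at step 1
Step 2: cell (3,4)='.' (+3 fires, +2 burnt)
Step 3: cell (3,4)='.' (+4 fires, +3 burnt)
Step 4: cell (3,4)='.' (+5 fires, +4 burnt)
Step 5: cell (3,4)='.' (+3 fires, +5 burnt)
Step 6: cell (3,4)='.' (+3 fires, +3 burnt)
Step 7: cell (3,4)='.' (+1 fires, +3 burnt)
Step 8: cell (3,4)='.' (+1 fires, +1 burnt)
Step 9: cell (3,4)='.' (+0 fires, +1 burnt)
  fire out at step 9

1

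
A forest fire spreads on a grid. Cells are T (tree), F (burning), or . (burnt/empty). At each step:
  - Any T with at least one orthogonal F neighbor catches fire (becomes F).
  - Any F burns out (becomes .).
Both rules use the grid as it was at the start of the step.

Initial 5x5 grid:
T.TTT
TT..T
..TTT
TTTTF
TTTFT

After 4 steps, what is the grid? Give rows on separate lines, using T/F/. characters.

Step 1: 4 trees catch fire, 2 burn out
  T.TTT
  TT..T
  ..TTF
  TTTF.
  TTF.F
Step 2: 4 trees catch fire, 4 burn out
  T.TTT
  TT..F
  ..TF.
  TTF..
  TF...
Step 3: 4 trees catch fire, 4 burn out
  T.TTF
  TT...
  ..F..
  TF...
  F....
Step 4: 2 trees catch fire, 4 burn out
  T.TF.
  TT...
  .....
  F....
  .....

T.TF.
TT...
.....
F....
.....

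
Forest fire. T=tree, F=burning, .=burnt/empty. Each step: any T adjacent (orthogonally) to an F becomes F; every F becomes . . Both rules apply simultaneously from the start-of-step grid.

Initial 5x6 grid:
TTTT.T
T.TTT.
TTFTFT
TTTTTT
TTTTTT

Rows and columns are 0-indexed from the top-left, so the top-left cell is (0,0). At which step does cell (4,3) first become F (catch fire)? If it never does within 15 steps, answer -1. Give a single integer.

Step 1: cell (4,3)='T' (+7 fires, +2 burnt)
Step 2: cell (4,3)='T' (+8 fires, +7 burnt)
Step 3: cell (4,3)='F' (+7 fires, +8 burnt)
  -> target ignites at step 3
Step 4: cell (4,3)='.' (+2 fires, +7 burnt)
Step 5: cell (4,3)='.' (+0 fires, +2 burnt)
  fire out at step 5

3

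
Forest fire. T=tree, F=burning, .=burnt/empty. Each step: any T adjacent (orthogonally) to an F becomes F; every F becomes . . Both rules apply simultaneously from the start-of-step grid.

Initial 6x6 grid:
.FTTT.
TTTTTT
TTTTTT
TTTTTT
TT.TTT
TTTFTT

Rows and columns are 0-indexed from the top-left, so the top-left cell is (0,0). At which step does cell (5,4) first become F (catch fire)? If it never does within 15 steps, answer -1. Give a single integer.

Step 1: cell (5,4)='F' (+5 fires, +2 burnt)
  -> target ignites at step 1
Step 2: cell (5,4)='.' (+8 fires, +5 burnt)
Step 3: cell (5,4)='.' (+11 fires, +8 burnt)
Step 4: cell (5,4)='.' (+5 fires, +11 burnt)
Step 5: cell (5,4)='.' (+2 fires, +5 burnt)
Step 6: cell (5,4)='.' (+0 fires, +2 burnt)
  fire out at step 6

1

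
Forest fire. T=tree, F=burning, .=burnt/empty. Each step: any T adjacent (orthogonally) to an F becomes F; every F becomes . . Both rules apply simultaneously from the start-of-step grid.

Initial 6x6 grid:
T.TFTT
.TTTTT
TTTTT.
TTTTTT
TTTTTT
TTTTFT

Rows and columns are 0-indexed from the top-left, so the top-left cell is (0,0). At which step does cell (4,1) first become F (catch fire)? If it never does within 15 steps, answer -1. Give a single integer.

Step 1: cell (4,1)='T' (+6 fires, +2 burnt)
Step 2: cell (4,1)='T' (+8 fires, +6 burnt)
Step 3: cell (4,1)='T' (+8 fires, +8 burnt)
Step 4: cell (4,1)='F' (+4 fires, +8 burnt)
  -> target ignites at step 4
Step 5: cell (4,1)='.' (+3 fires, +4 burnt)
Step 6: cell (4,1)='.' (+1 fires, +3 burnt)
Step 7: cell (4,1)='.' (+0 fires, +1 burnt)
  fire out at step 7

4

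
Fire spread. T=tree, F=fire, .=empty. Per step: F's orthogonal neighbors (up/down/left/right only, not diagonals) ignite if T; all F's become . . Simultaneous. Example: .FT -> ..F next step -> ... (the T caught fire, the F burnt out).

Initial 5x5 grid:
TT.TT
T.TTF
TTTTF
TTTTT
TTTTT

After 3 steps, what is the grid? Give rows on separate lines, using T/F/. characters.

Step 1: 4 trees catch fire, 2 burn out
  TT.TF
  T.TF.
  TTTF.
  TTTTF
  TTTTT
Step 2: 5 trees catch fire, 4 burn out
  TT.F.
  T.F..
  TTF..
  TTTF.
  TTTTF
Step 3: 3 trees catch fire, 5 burn out
  TT...
  T....
  TF...
  TTF..
  TTTF.

TT...
T....
TF...
TTF..
TTTF.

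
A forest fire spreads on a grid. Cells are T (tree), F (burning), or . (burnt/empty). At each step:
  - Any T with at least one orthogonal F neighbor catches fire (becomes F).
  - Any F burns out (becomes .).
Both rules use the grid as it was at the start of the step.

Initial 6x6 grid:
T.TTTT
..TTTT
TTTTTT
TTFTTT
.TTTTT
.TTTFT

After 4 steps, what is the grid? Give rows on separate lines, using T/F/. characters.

Step 1: 7 trees catch fire, 2 burn out
  T.TTTT
  ..TTTT
  TTFTTT
  TF.FTT
  .TFTFT
  .TTF.F
Step 2: 9 trees catch fire, 7 burn out
  T.TTTT
  ..FTTT
  TF.FTT
  F...FT
  .F.F.F
  .TF...
Step 3: 6 trees catch fire, 9 burn out
  T.FTTT
  ...FTT
  F...FT
  .....F
  ......
  .F....
Step 4: 3 trees catch fire, 6 burn out
  T..FTT
  ....FT
  .....F
  ......
  ......
  ......

T..FTT
....FT
.....F
......
......
......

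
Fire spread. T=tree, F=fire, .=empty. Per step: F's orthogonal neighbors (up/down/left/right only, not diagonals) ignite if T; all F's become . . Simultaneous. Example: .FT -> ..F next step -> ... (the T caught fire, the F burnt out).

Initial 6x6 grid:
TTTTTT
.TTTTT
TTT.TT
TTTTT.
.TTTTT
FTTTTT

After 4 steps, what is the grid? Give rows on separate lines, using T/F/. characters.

Step 1: 1 trees catch fire, 1 burn out
  TTTTTT
  .TTTTT
  TTT.TT
  TTTTT.
  .TTTTT
  .FTTTT
Step 2: 2 trees catch fire, 1 burn out
  TTTTTT
  .TTTTT
  TTT.TT
  TTTTT.
  .FTTTT
  ..FTTT
Step 3: 3 trees catch fire, 2 burn out
  TTTTTT
  .TTTTT
  TTT.TT
  TFTTT.
  ..FTTT
  ...FTT
Step 4: 5 trees catch fire, 3 burn out
  TTTTTT
  .TTTTT
  TFT.TT
  F.FTT.
  ...FTT
  ....FT

TTTTTT
.TTTTT
TFT.TT
F.FTT.
...FTT
....FT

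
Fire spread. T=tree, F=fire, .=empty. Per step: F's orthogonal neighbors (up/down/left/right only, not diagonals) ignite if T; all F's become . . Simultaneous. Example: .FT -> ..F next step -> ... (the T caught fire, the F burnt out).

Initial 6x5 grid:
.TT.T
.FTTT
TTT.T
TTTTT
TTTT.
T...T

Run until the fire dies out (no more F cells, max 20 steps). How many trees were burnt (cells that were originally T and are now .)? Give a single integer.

Answer: 20

Derivation:
Step 1: +3 fires, +1 burnt (F count now 3)
Step 2: +5 fires, +3 burnt (F count now 5)
Step 3: +4 fires, +5 burnt (F count now 4)
Step 4: +5 fires, +4 burnt (F count now 5)
Step 5: +3 fires, +5 burnt (F count now 3)
Step 6: +0 fires, +3 burnt (F count now 0)
Fire out after step 6
Initially T: 21, now '.': 29
Total burnt (originally-T cells now '.'): 20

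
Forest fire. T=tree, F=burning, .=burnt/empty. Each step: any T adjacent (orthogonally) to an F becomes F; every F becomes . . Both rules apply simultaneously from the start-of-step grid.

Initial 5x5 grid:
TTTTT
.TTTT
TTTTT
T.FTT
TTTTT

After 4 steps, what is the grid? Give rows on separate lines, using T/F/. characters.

Step 1: 3 trees catch fire, 1 burn out
  TTTTT
  .TTTT
  TTFTT
  T..FT
  TTFTT
Step 2: 6 trees catch fire, 3 burn out
  TTTTT
  .TFTT
  TF.FT
  T...F
  TF.FT
Step 3: 7 trees catch fire, 6 burn out
  TTFTT
  .F.FT
  F...F
  T....
  F...F
Step 4: 4 trees catch fire, 7 burn out
  TF.FT
  ....F
  .....
  F....
  .....

TF.FT
....F
.....
F....
.....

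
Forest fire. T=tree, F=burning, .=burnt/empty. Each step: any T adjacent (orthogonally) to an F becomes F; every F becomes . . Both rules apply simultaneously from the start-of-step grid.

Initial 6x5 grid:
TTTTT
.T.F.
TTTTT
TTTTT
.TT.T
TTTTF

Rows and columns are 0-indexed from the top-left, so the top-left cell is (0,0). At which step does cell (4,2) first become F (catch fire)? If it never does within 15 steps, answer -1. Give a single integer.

Step 1: cell (4,2)='T' (+4 fires, +2 burnt)
Step 2: cell (4,2)='T' (+7 fires, +4 burnt)
Step 3: cell (4,2)='F' (+5 fires, +7 burnt)
  -> target ignites at step 3
Step 4: cell (4,2)='.' (+6 fires, +5 burnt)
Step 5: cell (4,2)='.' (+1 fires, +6 burnt)
Step 6: cell (4,2)='.' (+0 fires, +1 burnt)
  fire out at step 6

3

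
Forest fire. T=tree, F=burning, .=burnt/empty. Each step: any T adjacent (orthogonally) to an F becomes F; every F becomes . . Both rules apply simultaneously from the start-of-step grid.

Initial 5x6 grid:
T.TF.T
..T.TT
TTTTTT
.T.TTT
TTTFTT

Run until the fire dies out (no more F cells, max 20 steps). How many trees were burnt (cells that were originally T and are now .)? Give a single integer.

Step 1: +4 fires, +2 burnt (F count now 4)
Step 2: +5 fires, +4 burnt (F count now 5)
Step 3: +5 fires, +5 burnt (F count now 5)
Step 4: +3 fires, +5 burnt (F count now 3)
Step 5: +2 fires, +3 burnt (F count now 2)
Step 6: +1 fires, +2 burnt (F count now 1)
Step 7: +0 fires, +1 burnt (F count now 0)
Fire out after step 7
Initially T: 21, now '.': 29
Total burnt (originally-T cells now '.'): 20

Answer: 20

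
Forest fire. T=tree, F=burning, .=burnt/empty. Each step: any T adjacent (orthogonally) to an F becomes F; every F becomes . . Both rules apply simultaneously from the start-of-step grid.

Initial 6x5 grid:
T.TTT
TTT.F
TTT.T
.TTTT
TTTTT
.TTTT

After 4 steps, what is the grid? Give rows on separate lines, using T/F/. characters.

Step 1: 2 trees catch fire, 1 burn out
  T.TTF
  TTT..
  TTT.F
  .TTTT
  TTTTT
  .TTTT
Step 2: 2 trees catch fire, 2 burn out
  T.TF.
  TTT..
  TTT..
  .TTTF
  TTTTT
  .TTTT
Step 3: 3 trees catch fire, 2 burn out
  T.F..
  TTT..
  TTT..
  .TTF.
  TTTTF
  .TTTT
Step 4: 4 trees catch fire, 3 burn out
  T....
  TTF..
  TTT..
  .TF..
  TTTF.
  .TTTF

T....
TTF..
TTT..
.TF..
TTTF.
.TTTF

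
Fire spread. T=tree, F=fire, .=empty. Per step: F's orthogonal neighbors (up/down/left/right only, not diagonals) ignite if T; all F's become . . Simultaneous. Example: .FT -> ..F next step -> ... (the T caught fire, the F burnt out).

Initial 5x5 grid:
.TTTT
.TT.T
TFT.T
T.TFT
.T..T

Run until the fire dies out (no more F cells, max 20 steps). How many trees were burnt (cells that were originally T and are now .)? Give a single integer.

Answer: 14

Derivation:
Step 1: +5 fires, +2 burnt (F count now 5)
Step 2: +5 fires, +5 burnt (F count now 5)
Step 3: +2 fires, +5 burnt (F count now 2)
Step 4: +2 fires, +2 burnt (F count now 2)
Step 5: +0 fires, +2 burnt (F count now 0)
Fire out after step 5
Initially T: 15, now '.': 24
Total burnt (originally-T cells now '.'): 14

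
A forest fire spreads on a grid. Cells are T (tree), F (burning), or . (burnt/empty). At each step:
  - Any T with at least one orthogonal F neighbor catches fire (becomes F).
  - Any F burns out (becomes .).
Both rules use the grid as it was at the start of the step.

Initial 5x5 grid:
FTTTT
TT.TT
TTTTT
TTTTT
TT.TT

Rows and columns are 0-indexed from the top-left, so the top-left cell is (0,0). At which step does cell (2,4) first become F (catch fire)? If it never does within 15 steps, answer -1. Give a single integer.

Step 1: cell (2,4)='T' (+2 fires, +1 burnt)
Step 2: cell (2,4)='T' (+3 fires, +2 burnt)
Step 3: cell (2,4)='T' (+3 fires, +3 burnt)
Step 4: cell (2,4)='T' (+5 fires, +3 burnt)
Step 5: cell (2,4)='T' (+4 fires, +5 burnt)
Step 6: cell (2,4)='F' (+2 fires, +4 burnt)
  -> target ignites at step 6
Step 7: cell (2,4)='.' (+2 fires, +2 burnt)
Step 8: cell (2,4)='.' (+1 fires, +2 burnt)
Step 9: cell (2,4)='.' (+0 fires, +1 burnt)
  fire out at step 9

6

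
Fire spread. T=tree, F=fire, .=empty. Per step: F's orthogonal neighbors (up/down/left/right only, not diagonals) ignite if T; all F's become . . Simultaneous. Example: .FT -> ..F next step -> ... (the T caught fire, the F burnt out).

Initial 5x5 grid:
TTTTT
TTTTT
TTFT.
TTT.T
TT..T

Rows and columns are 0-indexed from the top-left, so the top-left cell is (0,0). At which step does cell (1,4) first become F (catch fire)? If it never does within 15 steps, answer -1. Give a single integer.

Step 1: cell (1,4)='T' (+4 fires, +1 burnt)
Step 2: cell (1,4)='T' (+5 fires, +4 burnt)
Step 3: cell (1,4)='F' (+6 fires, +5 burnt)
  -> target ignites at step 3
Step 4: cell (1,4)='.' (+3 fires, +6 burnt)
Step 5: cell (1,4)='.' (+0 fires, +3 burnt)
  fire out at step 5

3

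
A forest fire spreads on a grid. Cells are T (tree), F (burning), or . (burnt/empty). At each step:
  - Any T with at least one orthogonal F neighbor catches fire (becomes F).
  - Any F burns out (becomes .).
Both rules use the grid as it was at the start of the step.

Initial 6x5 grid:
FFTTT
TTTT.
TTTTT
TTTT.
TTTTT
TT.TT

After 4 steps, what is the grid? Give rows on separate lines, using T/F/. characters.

Step 1: 3 trees catch fire, 2 burn out
  ..FTT
  FFTT.
  TTTTT
  TTTT.
  TTTTT
  TT.TT
Step 2: 4 trees catch fire, 3 burn out
  ...FT
  ..FT.
  FFTTT
  TTTT.
  TTTTT
  TT.TT
Step 3: 5 trees catch fire, 4 burn out
  ....F
  ...F.
  ..FTT
  FFTT.
  TTTTT
  TT.TT
Step 4: 4 trees catch fire, 5 burn out
  .....
  .....
  ...FT
  ..FT.
  FFTTT
  TT.TT

.....
.....
...FT
..FT.
FFTTT
TT.TT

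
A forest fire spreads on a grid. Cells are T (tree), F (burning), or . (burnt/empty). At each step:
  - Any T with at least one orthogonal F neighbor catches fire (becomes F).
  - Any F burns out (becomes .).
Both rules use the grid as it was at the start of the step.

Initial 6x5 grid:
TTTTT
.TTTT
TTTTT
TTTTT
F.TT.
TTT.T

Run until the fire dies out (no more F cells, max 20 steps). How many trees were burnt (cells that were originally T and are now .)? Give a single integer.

Answer: 24

Derivation:
Step 1: +2 fires, +1 burnt (F count now 2)
Step 2: +3 fires, +2 burnt (F count now 3)
Step 3: +3 fires, +3 burnt (F count now 3)
Step 4: +4 fires, +3 burnt (F count now 4)
Step 5: +5 fires, +4 burnt (F count now 5)
Step 6: +4 fires, +5 burnt (F count now 4)
Step 7: +2 fires, +4 burnt (F count now 2)
Step 8: +1 fires, +2 burnt (F count now 1)
Step 9: +0 fires, +1 burnt (F count now 0)
Fire out after step 9
Initially T: 25, now '.': 29
Total burnt (originally-T cells now '.'): 24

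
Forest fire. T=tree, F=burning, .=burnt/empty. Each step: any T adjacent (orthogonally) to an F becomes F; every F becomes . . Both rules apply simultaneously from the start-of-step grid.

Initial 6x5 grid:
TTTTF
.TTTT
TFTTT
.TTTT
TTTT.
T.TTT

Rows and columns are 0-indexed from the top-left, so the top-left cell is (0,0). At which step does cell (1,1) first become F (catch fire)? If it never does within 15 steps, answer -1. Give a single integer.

Step 1: cell (1,1)='F' (+6 fires, +2 burnt)
  -> target ignites at step 1
Step 2: cell (1,1)='.' (+8 fires, +6 burnt)
Step 3: cell (1,1)='.' (+5 fires, +8 burnt)
Step 4: cell (1,1)='.' (+3 fires, +5 burnt)
Step 5: cell (1,1)='.' (+1 fires, +3 burnt)
Step 6: cell (1,1)='.' (+1 fires, +1 burnt)
Step 7: cell (1,1)='.' (+0 fires, +1 burnt)
  fire out at step 7

1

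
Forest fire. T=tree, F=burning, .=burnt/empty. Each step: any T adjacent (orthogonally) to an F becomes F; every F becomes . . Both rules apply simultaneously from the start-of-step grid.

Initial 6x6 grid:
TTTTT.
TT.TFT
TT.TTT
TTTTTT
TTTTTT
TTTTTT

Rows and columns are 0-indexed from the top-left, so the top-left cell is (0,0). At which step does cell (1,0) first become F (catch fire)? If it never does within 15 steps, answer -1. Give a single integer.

Step 1: cell (1,0)='T' (+4 fires, +1 burnt)
Step 2: cell (1,0)='T' (+4 fires, +4 burnt)
Step 3: cell (1,0)='T' (+4 fires, +4 burnt)
Step 4: cell (1,0)='T' (+5 fires, +4 burnt)
Step 5: cell (1,0)='T' (+6 fires, +5 burnt)
Step 6: cell (1,0)='F' (+5 fires, +6 burnt)
  -> target ignites at step 6
Step 7: cell (1,0)='.' (+3 fires, +5 burnt)
Step 8: cell (1,0)='.' (+1 fires, +3 burnt)
Step 9: cell (1,0)='.' (+0 fires, +1 burnt)
  fire out at step 9

6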